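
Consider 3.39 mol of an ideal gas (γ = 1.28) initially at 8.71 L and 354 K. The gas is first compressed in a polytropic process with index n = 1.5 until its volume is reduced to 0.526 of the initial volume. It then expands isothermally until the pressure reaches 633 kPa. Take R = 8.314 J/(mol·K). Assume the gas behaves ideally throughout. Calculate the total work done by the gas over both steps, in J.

P₁ = nRT₁/V₁ = 3.39×8.314×354/8.71 = 1150 kPa.
Step 1 — Polytropic n=1.5: T₂ = T₁(V₁/V₂)^(n−1) = 354×(1.90)^0.50 = 488 K; P₂ = P₁(V₁/V₂)^n = 3000 kPa.
W = (P₁V₁−P₂V₂)/(n−1) = (1150×8.71−3000×4.58)/0.50 = -7560 J.
ΔU = nCvΔT = 3.39×29.7×(488−354) = 13500 J.
Q = ΔU + W = 5940 J.
State after step 1: P = 3000 kPa, V = 4.58 L, T = 488 K.
Step 2 — Isothermal: T stays 488 K; PV = const ⇒ V₂ = 21.7 L, P₂ = 633 kPa.
ΔU = 0 (ideal gas, T constant).
W = nRT ln(V₂/V₁) = 3.39×8.314×488×ln(4.74) = 21400 J.
Q = ΔU + W = 21400 J.
Net over both steps: W = 13900 J, Q = 27400 J, ΔU = 13500 J.

13900 J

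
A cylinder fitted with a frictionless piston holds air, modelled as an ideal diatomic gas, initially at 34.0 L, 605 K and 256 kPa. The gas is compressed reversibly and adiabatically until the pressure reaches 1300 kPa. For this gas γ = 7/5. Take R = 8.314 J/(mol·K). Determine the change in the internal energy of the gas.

12900 J

n = P₁V₁/(RT₁) = 256×34.0/(8.314×605) = 1.73 mol.
Adiabatic: T₂/T₁ = (P₂/P₁)^((γ−1)/γ) ⇒ T₂ = 605×(5.08)^0.286 = 962 K; V₂ = 10.7 L.
For an ideal gas ΔU = nCvΔT with Cv = (5/2)R = 20.8 J/(mol·K).
ΔU = 1.73×20.8×(962−605) = 12900 J.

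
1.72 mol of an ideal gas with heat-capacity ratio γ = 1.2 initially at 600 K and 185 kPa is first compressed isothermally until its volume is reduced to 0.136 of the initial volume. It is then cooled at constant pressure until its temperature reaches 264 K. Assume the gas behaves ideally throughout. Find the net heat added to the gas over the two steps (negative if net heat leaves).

V₁ = nRT₁/P₁ = 1.72×8.314×600/185 = 46.4 L.
Step 1 — Isothermal: T stays 600 K; PV = const ⇒ V₂ = 6.31 L, P₂ = 1360 kPa.
ΔU = 0 (ideal gas, T constant).
W = nRT ln(V₂/V₁) = 1.72×8.314×600×ln(0.136) = -17100 J.
Q = ΔU + W = -17100 J.
State after step 1: P = 1360 kPa, V = 6.31 L, T = 600 K.
Step 2 — Isobaric: P stays 1360 kPa; V/T = const ⇒ T₂ = 264 K, V₂ = 2.78 L.
W = PΔV = 1360×(2.78−6.31) kPa·L = -4800 J.
ΔU = nCvΔT = 1.72×41.6×(264−600) = -24000 J.
Q = ΔU + W = nCpΔT = -28800 J.
Net over both steps: W = -21900 J, Q = -45900 J, ΔU = -24000 J.

-45900 J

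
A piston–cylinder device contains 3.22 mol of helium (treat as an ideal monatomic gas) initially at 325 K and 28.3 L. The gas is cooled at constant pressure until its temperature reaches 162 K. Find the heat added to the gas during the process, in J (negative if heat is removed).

-10900 J

P₁ = nRT₁/V₁ = 3.22×8.314×325/28.3 = 307 kPa.
Isobaric: P stays 307 kPa; V/T = const ⇒ T₂ = 162 K, V₂ = 14.1 L.
W = PΔV = 307×(14.1−28.3) kPa·L = -4360 J.
ΔU = nCvΔT = 3.22×12.5×(162−325) = -6550 J.
Q = ΔU + W = nCpΔT = -10900 J.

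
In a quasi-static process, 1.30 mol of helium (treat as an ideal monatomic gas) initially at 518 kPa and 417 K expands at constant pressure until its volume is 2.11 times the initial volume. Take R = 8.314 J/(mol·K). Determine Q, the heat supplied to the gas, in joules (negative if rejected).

12500 J

V₁ = nRT₁/P₁ = 1.30×8.314×417/518 = 8.70 L.
Isobaric: P stays 518 kPa; V/T = const ⇒ T₂ = 880 K, V₂ = 18.4 L.
W = PΔV = 518×(18.4−8.70) kPa·L = 5000 J.
ΔU = nCvΔT = 1.30×12.5×(880−417) = 7500 J.
Q = ΔU + W = nCpΔT = 12500 J.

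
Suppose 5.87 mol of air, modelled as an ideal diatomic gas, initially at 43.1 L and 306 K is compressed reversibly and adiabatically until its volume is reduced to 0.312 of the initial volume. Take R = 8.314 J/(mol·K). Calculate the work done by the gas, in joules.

P₁ = nRT₁/V₁ = 5.87×8.314×306/43.1 = 346 kPa.
Adiabatic: TV^(γ−1) = const ⇒ T₂ = 306×(3.21)^0.400 = 488 K; PV^γ = const ⇒ P₂ = 1770 kPa.
ΔU = nCvΔT = 5.87×20.8×(488−306) = 22200 J.
Q = 0 for an adiabatic process, so W = −ΔU = -22200 J.

-22200 J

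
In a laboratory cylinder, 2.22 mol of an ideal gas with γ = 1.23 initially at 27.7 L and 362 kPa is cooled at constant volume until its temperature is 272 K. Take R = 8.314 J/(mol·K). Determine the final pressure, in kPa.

181 kPa

T₁ = P₁V₁/(nR) = 362×27.7/(2.22×8.314) = 543 K.
Isochoric: V stays 27.7 L; P/T = const ⇒ T₂ = 272 K, P₂ = 181 kPa.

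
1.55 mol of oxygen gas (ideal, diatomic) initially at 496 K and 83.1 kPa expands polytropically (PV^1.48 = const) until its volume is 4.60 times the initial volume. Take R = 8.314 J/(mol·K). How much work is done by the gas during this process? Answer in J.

6920 J

V₁ = nRT₁/P₁ = 1.55×8.314×496/83.1 = 76.9 L.
Polytropic n=1.48: T₂ = T₁(V₁/V₂)^(n−1) = 496×(0.217)^0.48 = 238 K; P₂ = P₁(V₁/V₂)^n = 8.68 kPa.
W = (P₁V₁−P₂V₂)/(n−1) = (83.1×76.9−8.68×354)/0.48 = 6920 J.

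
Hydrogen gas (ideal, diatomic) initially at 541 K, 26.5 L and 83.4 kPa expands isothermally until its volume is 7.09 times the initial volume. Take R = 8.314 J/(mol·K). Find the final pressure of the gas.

11.8 kPa

Isothermal: T stays 541 K; PV = const ⇒ V₂ = 188 L, P₂ = 11.8 kPa.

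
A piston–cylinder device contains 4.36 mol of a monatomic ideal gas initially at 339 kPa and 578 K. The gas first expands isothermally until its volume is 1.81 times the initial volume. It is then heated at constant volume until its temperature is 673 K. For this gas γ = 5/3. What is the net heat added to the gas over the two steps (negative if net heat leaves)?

V₁ = nRT₁/P₁ = 4.36×8.314×578/339 = 61.8 L.
Step 1 — Isothermal: T stays 578 K; PV = const ⇒ V₂ = 112 L, P₂ = 187 kPa.
ΔU = 0 (ideal gas, T constant).
W = nRT ln(V₂/V₁) = 4.36×8.314×578×ln(1.81) = 12400 J.
Q = ΔU + W = 12400 J.
State after step 1: P = 187 kPa, V = 112 L, T = 578 K.
Step 2 — Isochoric: V stays 112 L; P/T = const ⇒ T₂ = 673 K, P₂ = 218 kPa.
W = 0 (no volume change).
ΔU = nCvΔT = 4.36×12.5×(673−578) = 5170 J.
Q = ΔU = 5170 J.
Net over both steps: W = 12400 J, Q = 17600 J, ΔU = 5170 J.

17600 J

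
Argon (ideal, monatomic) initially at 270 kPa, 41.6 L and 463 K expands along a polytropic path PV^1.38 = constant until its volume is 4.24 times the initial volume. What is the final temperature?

267 K

Polytropic n=1.38: T₂ = T₁(V₁/V₂)^(n−1) = 463×(0.236)^0.38 = 267 K; P₂ = P₁(V₁/V₂)^n = 36.8 kPa.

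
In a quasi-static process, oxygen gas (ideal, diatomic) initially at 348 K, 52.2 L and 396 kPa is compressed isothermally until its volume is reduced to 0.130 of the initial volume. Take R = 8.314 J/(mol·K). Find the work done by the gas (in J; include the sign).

-42200 J

n = P₁V₁/(RT₁) = 396×52.2/(8.314×348) = 7.14 mol.
Isothermal: T stays 348 K; PV = const ⇒ V₂ = 6.79 L, P₂ = 3050 kPa.
W = nRT ln(V₂/V₁) = 7.14×8.314×348×ln(0.130) = -42200 J.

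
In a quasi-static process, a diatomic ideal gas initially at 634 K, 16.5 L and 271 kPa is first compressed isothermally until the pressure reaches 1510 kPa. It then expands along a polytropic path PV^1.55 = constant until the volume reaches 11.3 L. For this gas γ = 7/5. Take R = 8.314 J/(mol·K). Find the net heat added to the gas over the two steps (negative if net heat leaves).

-9270 J

n = P₁V₁/(RT₁) = 271×16.5/(8.314×634) = 0.848 mol.
Step 1 — Isothermal: T stays 634 K; PV = const ⇒ V₂ = 2.96 L, P₂ = 1510 kPa.
ΔU = 0 (ideal gas, T constant).
W = nRT ln(V₂/V₁) = 0.848×8.314×634×ln(0.179) = -7680 J.
Q = ΔU + W = -7680 J.
State after step 1: P = 1510 kPa, V = 2.96 L, T = 634 K.
Step 2 — Polytropic n=1.55: T₂ = T₁(V₁/V₂)^(n−1) = 634×(0.262)^0.55 = 304 K; P₂ = P₁(V₁/V₂)^n = 189 kPa.
W = (P₁V₁−P₂V₂)/(n−1) = (1510×2.96−189×11.3)/0.55 = 4240 J.
ΔU = nCvΔT = 0.848×20.8×(304−634) = -5830 J.
Q = ΔU + W = -1590 J.
Net over both steps: W = -3440 J, Q = -9270 J, ΔU = -5830 J.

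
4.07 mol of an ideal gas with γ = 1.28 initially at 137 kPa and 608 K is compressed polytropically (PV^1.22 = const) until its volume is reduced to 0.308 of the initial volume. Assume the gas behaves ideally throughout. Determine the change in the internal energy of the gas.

21700 J

V₁ = nRT₁/P₁ = 4.07×8.314×608/137 = 150 L.
Polytropic n=1.22: T₂ = T₁(V₁/V₂)^(n−1) = 608×(3.25)^0.22 = 788 K; P₂ = P₁(V₁/V₂)^n = 576 kPa.
For an ideal gas ΔU = nCvΔT with Cv = R/(γ−1) = 29.7 J/(mol·K).
ΔU = 4.07×29.7×(788−608) = 21700 J.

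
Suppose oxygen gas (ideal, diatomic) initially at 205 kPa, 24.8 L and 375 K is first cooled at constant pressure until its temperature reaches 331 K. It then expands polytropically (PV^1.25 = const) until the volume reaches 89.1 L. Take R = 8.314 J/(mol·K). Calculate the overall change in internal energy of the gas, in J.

-4810 J

n = P₁V₁/(RT₁) = 205×24.8/(8.314×375) = 1.63 mol.
Step 1 — Isobaric: P stays 205 kPa; V/T = const ⇒ T₂ = 331 K, V₂ = 21.9 L.
W = PΔV = 205×(21.9−24.8) kPa·L = -597 J.
ΔU = nCvΔT = 1.63×20.8×(331−375) = -1490 J.
Q = ΔU + W = nCpΔT = -2090 J.
State after step 1: P = 205 kPa, V = 21.9 L, T = 331 K.
Step 2 — Polytropic n=1.25: T₂ = T₁(V₁/V₂)^(n−1) = 331×(0.246)^0.25 = 233 K; P₂ = P₁(V₁/V₂)^n = 35.5 kPa.
W = (P₁V₁−P₂V₂)/(n−1) = (205×21.9−35.5×89.1)/0.25 = 5310 J.
ΔU = nCvΔT = 1.63×20.8×(233−331) = -3320 J.
Q = ΔU + W = 1990 J.
Net over both steps: W = 4720 J, Q = -95.6 J, ΔU = -4810 J.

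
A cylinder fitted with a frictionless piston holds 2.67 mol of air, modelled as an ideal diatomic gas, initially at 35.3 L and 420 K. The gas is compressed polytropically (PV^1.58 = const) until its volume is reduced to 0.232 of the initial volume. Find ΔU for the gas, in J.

31100 J

P₁ = nRT₁/V₁ = 2.67×8.314×420/35.3 = 264 kPa.
Polytropic n=1.58: T₂ = T₁(V₁/V₂)^(n−1) = 420×(4.31)^0.58 = 980 K; P₂ = P₁(V₁/V₂)^n = 2660 kPa.
For an ideal gas ΔU = nCvΔT with Cv = (5/2)R = 20.8 J/(mol·K).
ΔU = 2.67×20.8×(980−420) = 31100 J.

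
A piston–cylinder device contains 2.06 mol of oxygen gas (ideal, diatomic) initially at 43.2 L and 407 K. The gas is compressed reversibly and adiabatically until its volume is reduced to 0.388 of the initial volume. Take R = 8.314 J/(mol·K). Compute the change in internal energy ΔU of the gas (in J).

8020 J

P₁ = nRT₁/V₁ = 2.06×8.314×407/43.2 = 161 kPa.
Adiabatic: TV^(γ−1) = const ⇒ T₂ = 407×(2.58)^0.400 = 594 K; PV^γ = const ⇒ P₂ = 607 kPa.
For an ideal gas ΔU = nCvΔT with Cv = (5/2)R = 20.8 J/(mol·K).
ΔU = 2.06×20.8×(594−407) = 8020 J.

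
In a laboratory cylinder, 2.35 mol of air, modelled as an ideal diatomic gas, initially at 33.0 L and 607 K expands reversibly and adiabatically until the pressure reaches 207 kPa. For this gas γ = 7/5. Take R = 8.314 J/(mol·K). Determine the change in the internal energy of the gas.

-4320 J

P₁ = nRT₁/V₁ = 2.35×8.314×607/33.0 = 359 kPa.
Adiabatic: T₂/T₁ = (P₂/P₁)^((γ−1)/γ) ⇒ T₂ = 607×(0.576)^0.286 = 518 K; V₂ = 48.9 L.
For an ideal gas ΔU = nCvΔT with Cv = (5/2)R = 20.8 J/(mol·K).
ΔU = 2.35×20.8×(518−607) = -4320 J.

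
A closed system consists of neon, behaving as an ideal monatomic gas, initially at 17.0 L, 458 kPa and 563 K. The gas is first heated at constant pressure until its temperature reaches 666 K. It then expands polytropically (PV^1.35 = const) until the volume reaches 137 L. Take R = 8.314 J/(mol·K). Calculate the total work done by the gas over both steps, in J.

n = P₁V₁/(RT₁) = 458×17.0/(8.314×563) = 1.66 mol.
Step 1 — Isobaric: P stays 458 kPa; V/T = const ⇒ T₂ = 666 K, V₂ = 20.1 L.
W = PΔV = 458×(20.1−17.0) kPa·L = 1420 J.
ΔU = nCvΔT = 1.66×12.5×(666−563) = 2140 J.
Q = ΔU + W = nCpΔT = 3560 J.
State after step 1: P = 458 kPa, V = 20.1 L, T = 666 K.
Step 2 — Polytropic n=1.35: T₂ = T₁(V₁/V₂)^(n−1) = 666×(0.147)^0.35 = 340 K; P₂ = P₁(V₁/V₂)^n = 34.3 kPa.
W = (P₁V₁−P₂V₂)/(n−1) = (458×20.1−34.3×137)/0.35 = 12900 J.
ΔU = nCvΔT = 1.66×12.5×(340−666) = -6760 J.
Q = ΔU + W = 6110 J.
Net over both steps: W = 14300 J, Q = 9670 J, ΔU = -4620 J.

14300 J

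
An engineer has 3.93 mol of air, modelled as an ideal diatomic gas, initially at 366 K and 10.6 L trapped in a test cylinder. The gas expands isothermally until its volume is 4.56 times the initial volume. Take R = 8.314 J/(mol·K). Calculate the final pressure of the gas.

P₁ = nRT₁/V₁ = 3.93×8.314×366/10.6 = 1130 kPa.
Isothermal: T stays 366 K; PV = const ⇒ V₂ = 48.3 L, P₂ = 247 kPa.

247 kPa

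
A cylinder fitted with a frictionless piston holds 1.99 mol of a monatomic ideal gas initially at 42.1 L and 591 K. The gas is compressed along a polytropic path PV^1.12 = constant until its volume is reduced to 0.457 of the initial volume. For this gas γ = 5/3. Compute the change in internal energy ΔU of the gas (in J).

1450 J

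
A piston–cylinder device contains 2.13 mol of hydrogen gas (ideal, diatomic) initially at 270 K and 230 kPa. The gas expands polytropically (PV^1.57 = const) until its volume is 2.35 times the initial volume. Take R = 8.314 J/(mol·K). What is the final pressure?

60.1 kPa

V₁ = nRT₁/P₁ = 2.13×8.314×270/230 = 20.8 L.
Polytropic n=1.57: T₂ = T₁(V₁/V₂)^(n−1) = 270×(0.426)^0.57 = 166 K; P₂ = P₁(V₁/V₂)^n = 60.1 kPa.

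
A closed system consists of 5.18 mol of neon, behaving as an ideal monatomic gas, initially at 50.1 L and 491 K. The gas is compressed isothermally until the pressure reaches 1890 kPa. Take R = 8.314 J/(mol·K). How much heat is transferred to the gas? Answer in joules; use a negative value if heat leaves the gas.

-31700 J

P₁ = nRT₁/V₁ = 5.18×8.314×491/50.1 = 422 kPa.
Isothermal: T stays 491 K; PV = const ⇒ V₂ = 11.2 L, P₂ = 1890 kPa.
ΔU = 0 (ideal gas, T constant).
W = nRT ln(V₂/V₁) = 5.18×8.314×491×ln(0.223) = -31700 J.
Q = ΔU + W = -31700 J.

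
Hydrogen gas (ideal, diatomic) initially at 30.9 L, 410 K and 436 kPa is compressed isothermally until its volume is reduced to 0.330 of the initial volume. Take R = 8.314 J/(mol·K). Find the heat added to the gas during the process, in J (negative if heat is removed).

n = P₁V₁/(RT₁) = 436×30.9/(8.314×410) = 3.95 mol.
Isothermal: T stays 410 K; PV = const ⇒ V₂ = 10.2 L, P₂ = 1320 kPa.
ΔU = 0 (ideal gas, T constant).
W = nRT ln(V₂/V₁) = 3.95×8.314×410×ln(0.330) = -14900 J.
Q = ΔU + W = -14900 J.

-14900 J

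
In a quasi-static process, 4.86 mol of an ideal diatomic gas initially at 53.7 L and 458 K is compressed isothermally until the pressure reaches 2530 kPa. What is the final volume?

P₁ = nRT₁/V₁ = 4.86×8.314×458/53.7 = 345 kPa.
Isothermal: T stays 458 K; PV = const ⇒ V₂ = 7.31 L, P₂ = 2530 kPa.

7.31 L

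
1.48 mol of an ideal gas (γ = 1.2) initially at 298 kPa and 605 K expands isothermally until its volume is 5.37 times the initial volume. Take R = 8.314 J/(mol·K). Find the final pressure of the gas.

V₁ = nRT₁/P₁ = 1.48×8.314×605/298 = 25.0 L.
Isothermal: T stays 605 K; PV = const ⇒ V₂ = 134 L, P₂ = 55.5 kPa.

55.5 kPa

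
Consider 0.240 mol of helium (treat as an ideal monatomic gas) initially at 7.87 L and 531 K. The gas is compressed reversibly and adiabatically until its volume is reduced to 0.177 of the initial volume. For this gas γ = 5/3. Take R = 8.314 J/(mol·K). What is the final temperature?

P₁ = nRT₁/V₁ = 0.240×8.314×531/7.87 = 135 kPa.
Adiabatic: TV^(γ−1) = const ⇒ T₂ = 531×(5.65)^0.667 = 1680 K; PV^γ = const ⇒ P₂ = 2410 kPa.

1680 K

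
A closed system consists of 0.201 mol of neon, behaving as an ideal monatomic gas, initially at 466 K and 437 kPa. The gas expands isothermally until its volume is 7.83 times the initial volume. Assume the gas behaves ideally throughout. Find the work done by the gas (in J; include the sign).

1600 J

V₁ = nRT₁/P₁ = 0.201×8.314×466/437 = 1.78 L.
Isothermal: T stays 466 K; PV = const ⇒ V₂ = 14.0 L, P₂ = 55.8 kPa.
W = nRT ln(V₂/V₁) = 0.201×8.314×466×ln(7.83) = 1600 J.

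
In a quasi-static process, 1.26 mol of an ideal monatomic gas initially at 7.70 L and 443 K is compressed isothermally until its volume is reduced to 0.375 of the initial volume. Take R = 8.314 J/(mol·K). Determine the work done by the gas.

P₁ = nRT₁/V₁ = 1.26×8.314×443/7.70 = 603 kPa.
Isothermal: T stays 443 K; PV = const ⇒ V₂ = 2.89 L, P₂ = 1610 kPa.
W = nRT ln(V₂/V₁) = 1.26×8.314×443×ln(0.375) = -4550 J.

-4550 J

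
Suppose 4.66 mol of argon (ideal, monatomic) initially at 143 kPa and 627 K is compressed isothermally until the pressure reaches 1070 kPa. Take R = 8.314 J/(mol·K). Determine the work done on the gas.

48900 J

V₁ = nRT₁/P₁ = 4.66×8.314×627/143 = 170 L.
Isothermal: T stays 627 K; PV = const ⇒ V₂ = 22.7 L, P₂ = 1070 kPa.
W = nRT ln(V₂/V₁) = 4.66×8.314×627×ln(0.134) = -48900 J.
Work done on the gas = −W_by = 48900 J.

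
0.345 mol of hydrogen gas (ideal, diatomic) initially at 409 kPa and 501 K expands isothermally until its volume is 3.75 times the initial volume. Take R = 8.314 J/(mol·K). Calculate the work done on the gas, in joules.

V₁ = nRT₁/P₁ = 0.345×8.314×501/409 = 3.51 L.
Isothermal: T stays 501 K; PV = const ⇒ V₂ = 13.2 L, P₂ = 109 kPa.
W = nRT ln(V₂/V₁) = 0.345×8.314×501×ln(3.75) = 1900 J.
Work done on the gas = −W_by = -1900 J.

-1900 J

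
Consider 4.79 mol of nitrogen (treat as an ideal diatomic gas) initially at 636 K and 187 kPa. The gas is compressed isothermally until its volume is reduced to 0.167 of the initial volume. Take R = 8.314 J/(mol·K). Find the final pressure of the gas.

1120 kPa

V₁ = nRT₁/P₁ = 4.79×8.314×636/187 = 135 L.
Isothermal: T stays 636 K; PV = const ⇒ V₂ = 22.6 L, P₂ = 1120 kPa.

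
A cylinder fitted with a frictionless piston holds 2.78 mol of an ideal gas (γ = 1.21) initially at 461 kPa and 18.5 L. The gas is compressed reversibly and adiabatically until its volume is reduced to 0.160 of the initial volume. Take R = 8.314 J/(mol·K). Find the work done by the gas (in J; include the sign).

T₁ = P₁V₁/(nR) = 461×18.5/(2.78×8.314) = 369 K.
Adiabatic: TV^(γ−1) = const ⇒ T₂ = 369×(6.25)^0.210 = 542 K; PV^γ = const ⇒ P₂ = 4230 kPa.
ΔU = nCvΔT = 2.78×39.6×(542−369) = 19100 J.
Q = 0 for an adiabatic process, so W = −ΔU = -19100 J.

-19100 J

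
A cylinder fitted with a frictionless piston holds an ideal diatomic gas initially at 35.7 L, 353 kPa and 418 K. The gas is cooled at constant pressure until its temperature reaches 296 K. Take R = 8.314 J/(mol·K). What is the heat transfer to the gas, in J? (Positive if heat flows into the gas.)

n = P₁V₁/(RT₁) = 353×35.7/(8.314×418) = 3.63 mol.
Isobaric: P stays 353 kPa; V/T = const ⇒ T₂ = 296 K, V₂ = 25.3 L.
W = PΔV = 353×(25.3−35.7) kPa·L = -3680 J.
ΔU = nCvΔT = 3.63×20.8×(296−418) = -9200 J.
Q = ΔU + W = nCpΔT = -12900 J.

-12900 J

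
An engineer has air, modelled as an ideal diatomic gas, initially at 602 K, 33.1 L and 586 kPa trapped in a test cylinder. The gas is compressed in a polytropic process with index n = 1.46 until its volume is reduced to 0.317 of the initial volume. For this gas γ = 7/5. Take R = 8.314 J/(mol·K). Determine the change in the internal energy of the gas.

33800 J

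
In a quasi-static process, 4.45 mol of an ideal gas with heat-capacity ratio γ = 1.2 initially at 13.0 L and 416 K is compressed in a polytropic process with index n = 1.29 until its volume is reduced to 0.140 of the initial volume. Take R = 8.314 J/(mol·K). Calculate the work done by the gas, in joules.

P₁ = nRT₁/V₁ = 4.45×8.314×416/13.0 = 1180 kPa.
Polytropic n=1.29: T₂ = T₁(V₁/V₂)^(n−1) = 416×(7.14)^0.29 = 736 K; P₂ = P₁(V₁/V₂)^n = 15000 kPa.
W = (P₁V₁−P₂V₂)/(n−1) = (1180×13.0−15000×1.82)/0.29 = -40800 J.

-40800 J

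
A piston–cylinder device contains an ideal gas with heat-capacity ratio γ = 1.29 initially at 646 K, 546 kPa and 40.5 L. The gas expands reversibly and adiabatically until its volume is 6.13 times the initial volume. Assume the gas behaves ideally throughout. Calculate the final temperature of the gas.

382 K

Adiabatic: TV^(γ−1) = const ⇒ T₂ = 646×(0.163)^0.290 = 382 K; PV^γ = const ⇒ P₂ = 52.6 kPa.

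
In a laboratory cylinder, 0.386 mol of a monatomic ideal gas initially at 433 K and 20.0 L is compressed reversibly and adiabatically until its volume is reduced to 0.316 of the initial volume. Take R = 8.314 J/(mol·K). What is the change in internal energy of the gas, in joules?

P₁ = nRT₁/V₁ = 0.386×8.314×433/20.0 = 69.5 kPa.
Adiabatic: TV^(γ−1) = const ⇒ T₂ = 433×(3.16)^0.667 = 933 K; PV^γ = const ⇒ P₂ = 474 kPa.
For an ideal gas ΔU = nCvΔT with Cv = (3/2)R = 12.5 J/(mol·K).
ΔU = 0.386×12.5×(933−433) = 2410 J.

2410 J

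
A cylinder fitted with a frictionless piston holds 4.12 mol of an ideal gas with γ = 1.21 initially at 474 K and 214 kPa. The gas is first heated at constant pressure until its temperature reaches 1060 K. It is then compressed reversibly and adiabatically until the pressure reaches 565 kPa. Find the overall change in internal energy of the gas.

V₁ = nRT₁/P₁ = 4.12×8.314×474/214 = 75.9 L.
Step 1 — Isobaric: P stays 214 kPa; V/T = const ⇒ T₂ = 1060 K, V₂ = 170 L.
W = PΔV = 214×(170−75.9) kPa·L = 20100 J.
ΔU = nCvΔT = 4.12×39.6×(1060−474) = 95600 J.
Q = ΔU + W = nCpΔT = 116000 J.
State after step 1: P = 214 kPa, V = 170 L, T = 1060 K.
Step 2 — Adiabatic: T₂/T₁ = (P₂/P₁)^((γ−1)/γ) ⇒ T₂ = 1060×(2.64)^0.174 = 1250 K; V₂ = 76.1 L.
ΔU = nCvΔT = 4.12×39.6×(1250−1060) = 31700 J.
Q = 0 for an adiabatic process, so W = −ΔU = -31700 J.
Net over both steps: W = -11700 J, Q = 116000 J, ΔU = 127000 J.

127000 J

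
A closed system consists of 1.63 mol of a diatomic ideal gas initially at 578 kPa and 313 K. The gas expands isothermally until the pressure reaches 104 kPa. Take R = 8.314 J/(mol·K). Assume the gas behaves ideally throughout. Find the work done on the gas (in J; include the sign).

V₁ = nRT₁/P₁ = 1.63×8.314×313/578 = 7.34 L.
Isothermal: T stays 313 K; PV = const ⇒ V₂ = 40.8 L, P₂ = 104 kPa.
W = nRT ln(V₂/V₁) = 1.63×8.314×313×ln(5.56) = 7280 J.
Work done on the gas = −W_by = -7280 J.

-7280 J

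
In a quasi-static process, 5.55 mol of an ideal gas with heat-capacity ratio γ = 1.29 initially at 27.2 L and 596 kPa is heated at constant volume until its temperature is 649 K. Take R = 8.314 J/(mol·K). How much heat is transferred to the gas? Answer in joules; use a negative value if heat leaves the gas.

T₁ = P₁V₁/(nR) = 596×27.2/(5.55×8.314) = 351 K.
Isochoric: V stays 27.2 L; P/T = const ⇒ T₂ = 649 K, P₂ = 1100 kPa.
W = 0 (no volume change).
ΔU = nCvΔT = 5.55×28.7×(649−351) = 47400 J.
Q = ΔU = 47400 J.

47400 J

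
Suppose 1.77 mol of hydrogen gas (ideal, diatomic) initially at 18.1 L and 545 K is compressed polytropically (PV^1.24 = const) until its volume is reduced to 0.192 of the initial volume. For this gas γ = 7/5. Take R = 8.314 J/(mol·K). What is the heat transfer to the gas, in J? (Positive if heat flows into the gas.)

P₁ = nRT₁/V₁ = 1.77×8.314×545/18.1 = 443 kPa.
Polytropic n=1.24: T₂ = T₁(V₁/V₂)^(n−1) = 545×(5.21)^0.24 = 810 K; P₂ = P₁(V₁/V₂)^n = 3430 kPa.
W = (P₁V₁−P₂V₂)/(n−1) = (443×18.1−3430×3.48)/0.24 = -16200 J.
ΔU = nCvΔT = 1.77×20.8×(810−545) = 9740 J.
Q = ΔU + W = -6500 J.

-6500 J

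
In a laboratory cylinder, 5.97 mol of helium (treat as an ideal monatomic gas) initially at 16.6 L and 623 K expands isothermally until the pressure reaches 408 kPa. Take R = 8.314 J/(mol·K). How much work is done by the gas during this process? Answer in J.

47000 J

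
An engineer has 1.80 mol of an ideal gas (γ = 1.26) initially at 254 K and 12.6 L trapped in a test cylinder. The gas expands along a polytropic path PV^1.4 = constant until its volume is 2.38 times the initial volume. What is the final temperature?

P₁ = nRT₁/V₁ = 1.80×8.314×254/12.6 = 302 kPa.
Polytropic n=1.4: T₂ = T₁(V₁/V₂)^(n−1) = 254×(0.420)^0.40 = 180 K; P₂ = P₁(V₁/V₂)^n = 89.6 kPa.

180 K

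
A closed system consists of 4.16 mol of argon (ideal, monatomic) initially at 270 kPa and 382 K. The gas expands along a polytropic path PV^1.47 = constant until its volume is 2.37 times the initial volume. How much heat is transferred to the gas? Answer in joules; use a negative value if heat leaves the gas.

V₁ = nRT₁/P₁ = 4.16×8.314×382/270 = 48.9 L.
Polytropic n=1.47: T₂ = T₁(V₁/V₂)^(n−1) = 382×(0.422)^0.47 = 255 K; P₂ = P₁(V₁/V₂)^n = 75.9 kPa.
W = (P₁V₁−P₂V₂)/(n−1) = (270×48.9−75.9×116)/0.47 = 9370 J.
ΔU = nCvΔT = 4.16×12.5×(255−382) = -6610 J.
Q = ΔU + W = 2760 J.

2760 J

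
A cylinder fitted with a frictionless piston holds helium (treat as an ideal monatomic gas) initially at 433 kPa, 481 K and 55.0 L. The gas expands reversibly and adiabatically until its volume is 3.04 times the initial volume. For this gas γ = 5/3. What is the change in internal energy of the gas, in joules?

-18700 J

n = P₁V₁/(RT₁) = 433×55.0/(8.314×481) = 5.96 mol.
Adiabatic: TV^(γ−1) = const ⇒ T₂ = 481×(0.329)^0.667 = 229 K; PV^γ = const ⇒ P₂ = 67.9 kPa.
For an ideal gas ΔU = nCvΔT with Cv = (3/2)R = 12.5 J/(mol·K).
ΔU = 5.96×12.5×(229−481) = -18700 J.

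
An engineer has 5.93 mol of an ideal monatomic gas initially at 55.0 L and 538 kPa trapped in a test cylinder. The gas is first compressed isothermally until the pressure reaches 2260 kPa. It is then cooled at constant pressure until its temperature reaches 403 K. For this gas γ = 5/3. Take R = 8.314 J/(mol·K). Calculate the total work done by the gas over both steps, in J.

-52200 J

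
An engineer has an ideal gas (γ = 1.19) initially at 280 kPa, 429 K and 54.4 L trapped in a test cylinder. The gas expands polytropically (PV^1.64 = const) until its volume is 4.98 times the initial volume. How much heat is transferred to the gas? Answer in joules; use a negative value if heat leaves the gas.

n = P₁V₁/(RT₁) = 280×54.4/(8.314×429) = 4.27 mol.
Polytropic n=1.64: T₂ = T₁(V₁/V₂)^(n−1) = 429×(0.201)^0.64 = 154 K; P₂ = P₁(V₁/V₂)^n = 20.1 kPa.
W = (P₁V₁−P₂V₂)/(n−1) = (280×54.4−20.1×271)/0.64 = 15300 J.
ΔU = nCvΔT = 4.27×43.8×(154−429) = -51500 J.
Q = ΔU + W = -36200 J.

-36200 J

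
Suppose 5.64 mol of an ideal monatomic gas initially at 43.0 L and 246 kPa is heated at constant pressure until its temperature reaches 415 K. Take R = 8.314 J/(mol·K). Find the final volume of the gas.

79.1 L

T₁ = P₁V₁/(nR) = 246×43.0/(5.64×8.314) = 226 K.
Isobaric: P stays 246 kPa; V/T = const ⇒ T₂ = 415 K, V₂ = 79.1 L.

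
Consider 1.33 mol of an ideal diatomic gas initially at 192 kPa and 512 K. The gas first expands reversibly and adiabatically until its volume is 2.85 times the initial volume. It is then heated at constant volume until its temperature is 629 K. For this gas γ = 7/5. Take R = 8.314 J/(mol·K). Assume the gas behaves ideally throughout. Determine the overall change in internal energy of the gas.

3230 J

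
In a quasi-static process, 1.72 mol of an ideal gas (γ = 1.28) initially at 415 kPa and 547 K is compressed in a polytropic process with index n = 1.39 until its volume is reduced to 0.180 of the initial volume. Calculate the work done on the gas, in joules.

V₁ = nRT₁/P₁ = 1.72×8.314×547/415 = 18.8 L.
Polytropic n=1.39: T₂ = T₁(V₁/V₂)^(n−1) = 547×(5.56)^0.39 = 1070 K; P₂ = P₁(V₁/V₂)^n = 4500 kPa.
W = (P₁V₁−P₂V₂)/(n−1) = (415×18.8−4500×3.39)/0.39 = -19100 J.
Work done on the gas = −W_by = 19100 J.

19100 J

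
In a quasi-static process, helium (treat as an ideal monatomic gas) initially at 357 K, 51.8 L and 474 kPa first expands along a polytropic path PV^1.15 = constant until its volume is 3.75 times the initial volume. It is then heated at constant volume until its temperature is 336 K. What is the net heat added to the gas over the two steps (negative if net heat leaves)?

27300 J

n = P₁V₁/(RT₁) = 474×51.8/(8.314×357) = 8.27 mol.
Step 1 — Polytropic n=1.15: T₂ = T₁(V₁/V₂)^(n−1) = 357×(0.267)^0.15 = 293 K; P₂ = P₁(V₁/V₂)^n = 104 kPa.
W = (P₁V₁−P₂V₂)/(n−1) = (474×51.8−104×194)/0.15 = 29400 J.
ΔU = nCvΔT = 8.27×12.5×(293−357) = -6620 J.
Q = ΔU + W = 22800 J.
State after step 1: P = 104 kPa, V = 194 L, T = 293 K.
Step 2 — Isochoric: V stays 194 L; P/T = const ⇒ T₂ = 336 K, P₂ = 119 kPa.
W = 0 (no volume change).
ΔU = nCvΔT = 8.27×12.5×(336−293) = 4460 J.
Q = ΔU = 4460 J.
Net over both steps: W = 29400 J, Q = 27300 J, ΔU = -2170 J.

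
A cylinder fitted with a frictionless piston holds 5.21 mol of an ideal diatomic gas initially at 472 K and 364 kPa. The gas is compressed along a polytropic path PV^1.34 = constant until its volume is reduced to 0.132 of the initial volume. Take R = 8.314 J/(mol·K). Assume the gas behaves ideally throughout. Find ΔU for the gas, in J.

50600 J

V₁ = nRT₁/P₁ = 5.21×8.314×472/364 = 56.2 L.
Polytropic n=1.34: T₂ = T₁(V₁/V₂)^(n−1) = 472×(7.58)^0.34 = 940 K; P₂ = P₁(V₁/V₂)^n = 5490 kPa.
For an ideal gas ΔU = nCvΔT with Cv = (5/2)R = 20.8 J/(mol·K).
ΔU = 5.21×20.8×(940−472) = 50600 J.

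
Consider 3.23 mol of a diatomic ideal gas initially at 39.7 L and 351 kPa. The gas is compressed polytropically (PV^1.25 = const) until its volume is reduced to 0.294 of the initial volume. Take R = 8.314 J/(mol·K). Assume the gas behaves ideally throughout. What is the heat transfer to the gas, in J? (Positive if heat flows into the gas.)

-7480 J

T₁ = P₁V₁/(nR) = 351×39.7/(3.23×8.314) = 519 K.
Polytropic n=1.25: T₂ = T₁(V₁/V₂)^(n−1) = 519×(3.40)^0.25 = 705 K; P₂ = P₁(V₁/V₂)^n = 1620 kPa.
W = (P₁V₁−P₂V₂)/(n−1) = (351×39.7−1620×11.7)/0.25 = -20000 J.
ΔU = nCvΔT = 3.23×20.8×(705−519) = 12500 J.
Q = ΔU + W = -7480 J.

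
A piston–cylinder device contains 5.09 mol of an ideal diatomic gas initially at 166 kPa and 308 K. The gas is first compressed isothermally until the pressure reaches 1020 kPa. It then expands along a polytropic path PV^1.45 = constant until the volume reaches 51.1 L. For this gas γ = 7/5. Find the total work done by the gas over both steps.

V₁ = nRT₁/P₁ = 5.09×8.314×308/166 = 78.5 L.
Step 1 — Isothermal: T stays 308 K; PV = const ⇒ V₂ = 12.8 L, P₂ = 1020 kPa.
ΔU = 0 (ideal gas, T constant).
W = nRT ln(V₂/V₁) = 5.09×8.314×308×ln(0.163) = -23700 J.
Q = ΔU + W = -23700 J.
State after step 1: P = 1020 kPa, V = 12.8 L, T = 308 K.
Step 2 — Polytropic n=1.45: T₂ = T₁(V₁/V₂)^(n−1) = 308×(0.250)^0.45 = 165 K; P₂ = P₁(V₁/V₂)^n = 137 kPa.
W = (P₁V₁−P₂V₂)/(n−1) = (1020×12.8−137×51.1)/0.45 = 13400 J.
ΔU = nCvΔT = 5.09×20.8×(165−308) = -15100 J.
Q = ΔU + W = -1680 J.
Net over both steps: W = -10200 J, Q = -25300 J, ΔU = -15100 J.

-10200 J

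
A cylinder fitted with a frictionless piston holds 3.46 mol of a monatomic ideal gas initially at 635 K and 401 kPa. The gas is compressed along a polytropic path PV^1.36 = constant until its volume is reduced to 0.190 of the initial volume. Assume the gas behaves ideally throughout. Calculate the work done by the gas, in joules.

-41500 J

V₁ = nRT₁/P₁ = 3.46×8.314×635/401 = 45.6 L.
Polytropic n=1.36: T₂ = T₁(V₁/V₂)^(n−1) = 635×(5.26)^0.36 = 1150 K; P₂ = P₁(V₁/V₂)^n = 3840 kPa.
W = (P₁V₁−P₂V₂)/(n−1) = (401×45.6−3840×8.66)/0.36 = -41500 J.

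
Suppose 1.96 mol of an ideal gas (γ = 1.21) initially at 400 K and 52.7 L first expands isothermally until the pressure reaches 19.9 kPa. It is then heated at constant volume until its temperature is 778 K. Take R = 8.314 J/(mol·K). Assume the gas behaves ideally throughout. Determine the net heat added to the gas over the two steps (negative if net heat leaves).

P₁ = nRT₁/V₁ = 1.96×8.314×400/52.7 = 124 kPa.
Step 1 — Isothermal: T stays 400 K; PV = const ⇒ V₂ = 328 L, P₂ = 19.9 kPa.
ΔU = 0 (ideal gas, T constant).
W = nRT ln(V₂/V₁) = 1.96×8.314×400×ln(6.22) = 11900 J.
Q = ΔU + W = 11900 J.
State after step 1: P = 19.9 kPa, V = 328 L, T = 400 K.
Step 2 — Isochoric: V stays 328 L; P/T = const ⇒ T₂ = 778 K, P₂ = 38.7 kPa.
W = 0 (no volume change).
ΔU = nCvΔT = 1.96×39.6×(778−400) = 29300 J.
Q = ΔU = 29300 J.
Net over both steps: W = 11900 J, Q = 41200 J, ΔU = 29300 J.

41200 J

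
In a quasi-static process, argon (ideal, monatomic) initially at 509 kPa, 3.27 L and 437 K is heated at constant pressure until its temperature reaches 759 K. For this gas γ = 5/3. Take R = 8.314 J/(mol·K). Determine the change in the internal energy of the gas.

n = P₁V₁/(RT₁) = 509×3.27/(8.314×437) = 0.458 mol.
Isobaric: P stays 509 kPa; V/T = const ⇒ T₂ = 759 K, V₂ = 5.68 L.
For an ideal gas ΔU = nCvΔT with Cv = (3/2)R = 12.5 J/(mol·K).
ΔU = 0.458×12.5×(759−437) = 1840 J.

1840 J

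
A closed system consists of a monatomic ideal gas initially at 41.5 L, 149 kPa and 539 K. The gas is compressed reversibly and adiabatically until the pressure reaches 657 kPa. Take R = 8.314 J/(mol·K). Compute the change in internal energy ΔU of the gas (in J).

7520 J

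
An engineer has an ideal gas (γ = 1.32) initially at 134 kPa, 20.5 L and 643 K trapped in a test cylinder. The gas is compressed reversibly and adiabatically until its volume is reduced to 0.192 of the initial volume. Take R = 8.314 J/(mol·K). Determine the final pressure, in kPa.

1180 kPa

Adiabatic: TV^(γ−1) = const ⇒ T₂ = 643×(5.21)^0.320 = 1090 K; PV^γ = const ⇒ P₂ = 1180 kPa.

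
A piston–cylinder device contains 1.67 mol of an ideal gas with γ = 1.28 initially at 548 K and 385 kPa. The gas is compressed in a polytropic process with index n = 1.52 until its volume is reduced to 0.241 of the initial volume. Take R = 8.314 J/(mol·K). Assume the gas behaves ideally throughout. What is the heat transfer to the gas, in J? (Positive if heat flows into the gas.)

13700 J

V₁ = nRT₁/P₁ = 1.67×8.314×548/385 = 19.8 L.
Polytropic n=1.52: T₂ = T₁(V₁/V₂)^(n−1) = 548×(4.15)^0.52 = 1150 K; P₂ = P₁(V₁/V₂)^n = 3350 kPa.
W = (P₁V₁−P₂V₂)/(n−1) = (385×19.8−3350×4.76)/0.52 = -16000 J.
ΔU = nCvΔT = 1.67×29.7×(1150−548) = 29800 J.
Q = ΔU + W = 13700 J.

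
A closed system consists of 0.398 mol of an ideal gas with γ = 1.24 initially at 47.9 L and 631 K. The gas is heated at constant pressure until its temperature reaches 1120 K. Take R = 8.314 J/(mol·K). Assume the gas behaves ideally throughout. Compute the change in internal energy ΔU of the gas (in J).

P₁ = nRT₁/V₁ = 0.398×8.314×631/47.9 = 43.6 kPa.
Isobaric: P stays 43.6 kPa; V/T = const ⇒ T₂ = 1120 K, V₂ = 85.0 L.
For an ideal gas ΔU = nCvΔT with Cv = R/(γ−1) = 34.6 J/(mol·K).
ΔU = 0.398×34.6×(1120−631) = 6740 J.

6740 J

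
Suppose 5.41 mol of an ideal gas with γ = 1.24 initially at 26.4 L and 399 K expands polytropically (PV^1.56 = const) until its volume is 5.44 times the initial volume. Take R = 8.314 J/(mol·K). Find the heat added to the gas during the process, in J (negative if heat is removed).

-26200 J

P₁ = nRT₁/V₁ = 5.41×8.314×399/26.4 = 680 kPa.
Polytropic n=1.56: T₂ = T₁(V₁/V₂)^(n−1) = 399×(0.184)^0.56 = 155 K; P₂ = P₁(V₁/V₂)^n = 48.4 kPa.
W = (P₁V₁−P₂V₂)/(n−1) = (680×26.4−48.4×144)/0.56 = 19600 J.
ΔU = nCvΔT = 5.41×34.6×(155−399) = -45800 J.
Q = ΔU + W = -26200 J.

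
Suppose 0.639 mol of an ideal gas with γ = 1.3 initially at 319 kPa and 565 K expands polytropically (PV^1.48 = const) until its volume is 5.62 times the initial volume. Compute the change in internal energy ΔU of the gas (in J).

-5640 J

V₁ = nRT₁/P₁ = 0.639×8.314×565/319 = 9.41 L.
Polytropic n=1.48: T₂ = T₁(V₁/V₂)^(n−1) = 565×(0.178)^0.48 = 247 K; P₂ = P₁(V₁/V₂)^n = 24.8 kPa.
For an ideal gas ΔU = nCvΔT with Cv = R/(γ−1) = 27.7 J/(mol·K).
ΔU = 0.639×27.7×(247−565) = -5640 J.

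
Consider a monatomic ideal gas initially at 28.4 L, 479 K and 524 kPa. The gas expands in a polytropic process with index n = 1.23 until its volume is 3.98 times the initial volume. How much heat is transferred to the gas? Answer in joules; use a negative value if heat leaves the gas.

11500 J

n = P₁V₁/(RT₁) = 524×28.4/(8.314×479) = 3.74 mol.
Polytropic n=1.23: T₂ = T₁(V₁/V₂)^(n−1) = 479×(0.251)^0.23 = 349 K; P₂ = P₁(V₁/V₂)^n = 95.8 kPa.
W = (P₁V₁−P₂V₂)/(n−1) = (524×28.4−95.8×113)/0.23 = 17600 J.
ΔU = nCvΔT = 3.74×12.5×(349−479) = -6080 J.
Q = ΔU + W = 11500 J.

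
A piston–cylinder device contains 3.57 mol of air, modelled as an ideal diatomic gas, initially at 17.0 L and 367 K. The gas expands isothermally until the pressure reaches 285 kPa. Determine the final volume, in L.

P₁ = nRT₁/V₁ = 3.57×8.314×367/17.0 = 641 kPa.
Isothermal: T stays 367 K; PV = const ⇒ V₂ = 38.2 L, P₂ = 285 kPa.

38.2 L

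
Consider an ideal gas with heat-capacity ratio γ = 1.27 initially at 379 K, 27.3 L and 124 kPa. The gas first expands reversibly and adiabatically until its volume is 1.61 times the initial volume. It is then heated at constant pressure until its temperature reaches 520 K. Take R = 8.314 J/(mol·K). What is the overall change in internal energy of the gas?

4660 J

n = P₁V₁/(RT₁) = 124×27.3/(8.314×379) = 1.07 mol.
Step 1 — Adiabatic: TV^(γ−1) = const ⇒ T₂ = 379×(0.621)^0.270 = 333 K; PV^γ = const ⇒ P₂ = 67.7 kPa.
ΔU = nCvΔT = 1.07×30.8×(333−379) = -1510 J.
Q = 0 for an adiabatic process, so W = −ΔU = 1510 J.
State after step 1: P = 67.7 kPa, V = 44.0 L, T = 333 K.
Step 2 — Isobaric: P stays 67.7 kPa; V/T = const ⇒ T₂ = 520 K, V₂ = 68.6 L.
W = PΔV = 67.7×(68.6−44.0) kPa·L = 1670 J.
ΔU = nCvΔT = 1.07×30.8×(520−333) = 6180 J.
Q = ΔU + W = nCpΔT = 7850 J.
Net over both steps: W = 3180 J, Q = 7850 J, ΔU = 4660 J.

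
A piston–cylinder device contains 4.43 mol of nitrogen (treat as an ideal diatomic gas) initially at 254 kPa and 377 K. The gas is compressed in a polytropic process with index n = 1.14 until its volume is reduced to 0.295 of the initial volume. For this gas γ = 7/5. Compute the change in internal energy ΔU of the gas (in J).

6470 J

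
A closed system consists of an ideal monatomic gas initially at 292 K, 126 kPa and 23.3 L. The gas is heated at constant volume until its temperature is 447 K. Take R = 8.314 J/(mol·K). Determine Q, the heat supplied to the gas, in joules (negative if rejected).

n = P₁V₁/(RT₁) = 126×23.3/(8.314×292) = 1.21 mol.
Isochoric: V stays 23.3 L; P/T = const ⇒ T₂ = 447 K, P₂ = 193 kPa.
W = 0 (no volume change).
ΔU = nCvΔT = 1.21×12.5×(447−292) = 2340 J.
Q = ΔU = 2340 J.

2340 J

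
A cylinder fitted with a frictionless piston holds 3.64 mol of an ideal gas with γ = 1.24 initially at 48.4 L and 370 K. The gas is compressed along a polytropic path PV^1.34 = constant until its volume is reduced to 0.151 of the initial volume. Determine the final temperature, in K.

704 K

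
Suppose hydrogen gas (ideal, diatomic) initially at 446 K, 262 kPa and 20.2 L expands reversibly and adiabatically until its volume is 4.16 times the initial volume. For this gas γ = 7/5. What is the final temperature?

252 K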